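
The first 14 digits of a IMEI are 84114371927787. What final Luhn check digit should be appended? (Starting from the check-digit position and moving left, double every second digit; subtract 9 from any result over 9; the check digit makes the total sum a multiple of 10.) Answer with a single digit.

4

Partial digits right→left: 7 8 7 7 2 9 1 7 3 4 1 1 4 8
Double every second digit counting from the check-digit position (so the 1st, 3rd, 5th, ... of the partial from the right).
  doubled (with −9 where >9): 5 5 4 2 6 2 8 → sum 32
  kept as-is: 8 7 9 7 4 1 8 → sum 44
Total = 32 + 44 = 76.
Check digit = (10 − (76 mod 10)) mod 10 = 4.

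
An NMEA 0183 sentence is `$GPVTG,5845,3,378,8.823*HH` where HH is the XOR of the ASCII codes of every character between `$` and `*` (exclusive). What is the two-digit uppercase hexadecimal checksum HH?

XOR the ASCII codes of the payload characters:
  'G' = 0x47 → acc = 0x47
  'P' = 0x50 → acc = 0x17
  'V' = 0x56 → acc = 0x41
  'T' = 0x54 → acc = 0x15
  'G' = 0x47 → acc = 0x52
  ',' = 0x2C → acc = 0x7E
  '5' = 0x35 → acc = 0x4B
  '8' = 0x38 → acc = 0x73
  '4' = 0x34 → acc = 0x47
  '5' = 0x35 → acc = 0x72
  ',' = 0x2C → acc = 0x5E
  '3' = 0x33 → acc = 0x6D
  ',' = 0x2C → acc = 0x41
  '3' = 0x33 → acc = 0x72
  '7' = 0x37 → acc = 0x45
  '8' = 0x38 → acc = 0x7D
  ',' = 0x2C → acc = 0x51
  '8' = 0x38 → acc = 0x69
  '.' = 0x2E → acc = 0x47
  '8' = 0x38 → acc = 0x7F
  '2' = 0x32 → acc = 0x4D
  '3' = 0x33 → acc = 0x7E
Checksum = 0x7E.

7E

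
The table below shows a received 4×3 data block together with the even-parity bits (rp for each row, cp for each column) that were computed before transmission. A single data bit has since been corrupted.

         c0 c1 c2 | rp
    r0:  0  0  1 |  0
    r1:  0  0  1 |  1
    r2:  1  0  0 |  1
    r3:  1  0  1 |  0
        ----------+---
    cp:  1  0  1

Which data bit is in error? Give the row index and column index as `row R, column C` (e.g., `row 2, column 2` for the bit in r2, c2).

row 0, column 0

Recompute each row's even parity and compare to rp:
  r0: data parity 1, sent rp 0 → mismatch
  r1: data parity 1, sent rp 1 → ok
  r2: data parity 1, sent rp 1 → ok
  r3: data parity 0, sent rp 0 → ok
Recompute each column's even parity and compare to cp:
  c0: data parity 0, sent cp 1 → mismatch
  c1: data parity 0, sent cp 0 → ok
  c2: data parity 1, sent cp 1 → ok
Exactly one row (r0) and one column (c0) fail → the flipped bit is at their intersection.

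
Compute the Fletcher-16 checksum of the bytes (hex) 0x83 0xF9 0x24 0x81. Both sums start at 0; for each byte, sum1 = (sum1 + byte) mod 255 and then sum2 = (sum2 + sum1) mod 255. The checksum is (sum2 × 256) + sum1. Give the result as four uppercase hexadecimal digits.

C523

Running sums (mod 255):
  after byte 0 (0x83): sum1=131, sum2=131
  after byte 1 (0xF9): sum1=125, sum2=1
  after byte 2 (0x24): sum1=161, sum2=162
  after byte 3 (0x81): sum1=35, sum2=197
Checksum = sum2·256 + sum1 = 197·256 + 35 = 50467 = 0xC523.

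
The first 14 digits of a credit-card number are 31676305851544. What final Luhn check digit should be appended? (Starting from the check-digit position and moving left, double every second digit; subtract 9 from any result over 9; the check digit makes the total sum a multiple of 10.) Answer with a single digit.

Partial digits right→left: 4 4 5 1 5 8 5 0 3 6 7 6 1 3
Double every second digit counting from the check-digit position (so the 1st, 3rd, 5th, ... of the partial from the right).
  doubled (with −9 where >9): 8 1 1 1 6 5 2 → sum 24
  kept as-is: 4 1 8 0 6 6 3 → sum 28
Total = 24 + 28 = 52.
Check digit = (10 − (52 mod 10)) mod 10 = 8.

8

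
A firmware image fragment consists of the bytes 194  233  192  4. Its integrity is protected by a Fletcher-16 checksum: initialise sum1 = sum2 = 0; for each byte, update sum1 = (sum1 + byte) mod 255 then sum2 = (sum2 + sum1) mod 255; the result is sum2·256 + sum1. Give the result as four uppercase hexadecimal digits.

Running sums (mod 255):
  after byte 0 (194): sum1=194, sum2=194
  after byte 1 (233): sum1=172, sum2=111
  after byte 2 (192): sum1=109, sum2=220
  after byte 3 (4): sum1=113, sum2=78
Checksum = sum2·256 + sum1 = 78·256 + 113 = 20081 = 0x4E71.

4E71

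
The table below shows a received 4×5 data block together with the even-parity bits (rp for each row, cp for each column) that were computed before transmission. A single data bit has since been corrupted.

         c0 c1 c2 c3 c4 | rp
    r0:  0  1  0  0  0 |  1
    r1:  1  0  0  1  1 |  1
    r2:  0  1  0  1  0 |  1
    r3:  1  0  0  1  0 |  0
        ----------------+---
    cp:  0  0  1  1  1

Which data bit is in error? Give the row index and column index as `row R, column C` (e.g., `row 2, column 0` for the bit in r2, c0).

Recompute each row's even parity and compare to rp:
  r0: data parity 1, sent rp 1 → ok
  r1: data parity 1, sent rp 1 → ok
  r2: data parity 0, sent rp 1 → mismatch
  r3: data parity 0, sent rp 0 → ok
Recompute each column's even parity and compare to cp:
  c0: data parity 0, sent cp 0 → ok
  c1: data parity 0, sent cp 0 → ok
  c2: data parity 0, sent cp 1 → mismatch
  c3: data parity 1, sent cp 1 → ok
  c4: data parity 1, sent cp 1 → ok
Exactly one row (r2) and one column (c2) fail → the flipped bit is at their intersection.

row 2, column 2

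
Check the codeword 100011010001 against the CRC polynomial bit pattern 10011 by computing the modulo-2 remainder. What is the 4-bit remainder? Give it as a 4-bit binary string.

Modulo-2 division of 100011010001 by 10011:
  pos 0: 10001 XOR 10011 = 00010
  pos 3: 10101 XOR 10011 = 00110
  pos 5: 11000 XOR 10011 = 01011
  pos 6: 10110 XOR 10011 = 00101
Remainder = 1011 (nonzero — an error is detected).

1011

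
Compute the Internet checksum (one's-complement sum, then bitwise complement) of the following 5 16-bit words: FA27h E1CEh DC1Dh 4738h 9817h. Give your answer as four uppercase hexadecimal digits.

One's-complement addition (fold any carry out of bit 15 back into bit 0):
  0xFA27 + 0xE1CE = 0x1DBF5 → wrap carry → 0xDBF6
  0xDBF6 + 0xDC1D = 0x1B813 → wrap carry → 0xB814
  0xB814 + 0x4738 = 0x0FF4C
  0xFF4C + 0x9817 = 0x19763 → wrap carry → 0x9764
One's-complement sum = 0x9764.
Checksum = ~0x9764 & 0xFFFF = 0x689B.

689B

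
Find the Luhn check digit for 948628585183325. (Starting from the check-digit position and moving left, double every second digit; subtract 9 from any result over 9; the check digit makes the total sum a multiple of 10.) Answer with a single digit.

2

Partial digits right→left: 5 2 3 3 8 1 5 8 5 8 2 6 8 4 9
Double every second digit counting from the check-digit position (so the 1st, 3rd, 5th, ... of the partial from the right).
  doubled (with −9 where >9): 1 6 7 1 1 4 7 9 → sum 36
  kept as-is: 2 3 1 8 8 6 4 → sum 32
Total = 36 + 32 = 68.
Check digit = (10 − (68 mod 10)) mod 10 = 2.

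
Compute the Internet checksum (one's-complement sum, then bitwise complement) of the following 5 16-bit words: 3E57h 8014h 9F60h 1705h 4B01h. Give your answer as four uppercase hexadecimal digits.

One's-complement addition (fold any carry out of bit 15 back into bit 0):
  0x3E57 + 0x8014 = 0x0BE6B
  0xBE6B + 0x9F60 = 0x15DCB → wrap carry → 0x5DCC
  0x5DCC + 0x1705 = 0x074D1
  0x74D1 + 0x4B01 = 0x0BFD2
One's-complement sum = 0xBFD2.
Checksum = ~0xBFD2 & 0xFFFF = 0x402D.

402D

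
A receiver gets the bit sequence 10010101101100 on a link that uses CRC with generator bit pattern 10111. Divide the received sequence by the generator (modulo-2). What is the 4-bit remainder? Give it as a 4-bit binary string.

Modulo-2 division of 10010101101100 by 10111:
  pos 0: 10010 XOR 10111 = 00101
  pos 2: 10110 XOR 10111 = 00001
  pos 6: 11101 XOR 10111 = 01010
  pos 7: 10101 XOR 10111 = 00010
Remainder = 1000 (nonzero — an error is detected).

1000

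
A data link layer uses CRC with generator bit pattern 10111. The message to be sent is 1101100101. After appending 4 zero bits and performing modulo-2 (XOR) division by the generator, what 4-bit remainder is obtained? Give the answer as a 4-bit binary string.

0101

Append 4 zeros: 11011001010000. Divide by 10111 (XOR where the leading bit is 1):
  pos 0: 11011 XOR 10111 = 01100
  pos 1: 11000 XOR 10111 = 01111
  pos 2: 11110 XOR 10111 = 01001
  pos 3: 10011 XOR 10111 = 00100
  pos 5: 10001 XOR 10111 = 00110
  pos 7: 11000 XOR 10111 = 01111
  pos 8: 11110 XOR 10111 = 01001
  pos 9: 10010 XOR 10111 = 00101
Remainder (last 4 bits) = 0101. This is the CRC / FCS.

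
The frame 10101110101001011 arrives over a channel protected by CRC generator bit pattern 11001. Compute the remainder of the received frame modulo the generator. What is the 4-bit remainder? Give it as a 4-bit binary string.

Modulo-2 division of 10101110101001011 by 11001:
  pos 0: 10101 XOR 11001 = 01100
  pos 1: 11001 XOR 11001 = 00000
  pos 6: 10101 XOR 11001 = 01100
  pos 7: 11000 XOR 11001 = 00001
  pos 11: 10101 XOR 11001 = 01100
  pos 12: 11001 XOR 11001 = 00000
Remainder = 0000 (zero — the frame passes the CRC check).

0000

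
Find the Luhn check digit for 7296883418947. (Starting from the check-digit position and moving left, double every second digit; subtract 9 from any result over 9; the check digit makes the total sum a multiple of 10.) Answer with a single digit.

Partial digits right→left: 7 4 9 8 1 4 3 8 8 6 9 2 7
Double every second digit counting from the check-digit position (so the 1st, 3rd, 5th, ... of the partial from the right).
  doubled (with −9 where >9): 5 9 2 6 7 9 5 → sum 43
  kept as-is: 4 8 4 8 6 2 → sum 32
Total = 43 + 32 = 75.
Check digit = (10 − (75 mod 10)) mod 10 = 5.

5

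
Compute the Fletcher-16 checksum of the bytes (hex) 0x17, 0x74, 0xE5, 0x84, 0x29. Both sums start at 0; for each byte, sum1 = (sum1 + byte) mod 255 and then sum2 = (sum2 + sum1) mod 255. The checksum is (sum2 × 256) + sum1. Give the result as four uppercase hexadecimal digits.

291F

Running sums (mod 255):
  after byte 0 (0x17): sum1=23, sum2=23
  after byte 1 (0x74): sum1=139, sum2=162
  after byte 2 (0xE5): sum1=113, sum2=20
  after byte 3 (0x84): sum1=245, sum2=10
  after byte 4 (0x29): sum1=31, sum2=41
Checksum = sum2·256 + sum1 = 41·256 + 31 = 10527 = 0x291F.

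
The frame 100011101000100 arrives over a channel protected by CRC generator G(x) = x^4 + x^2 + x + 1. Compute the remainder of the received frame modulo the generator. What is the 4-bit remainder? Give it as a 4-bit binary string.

0000

Modulo-2 division of 100011101000100 by 10111:
  pos 0: 10001 XOR 10111 = 00110
  pos 2: 11011 XOR 10111 = 01100
  pos 3: 11000 XOR 10111 = 01111
  pos 4: 11111 XOR 10111 = 01000
  pos 5: 10000 XOR 10111 = 00111
  pos 7: 11100 XOR 10111 = 01011
  pos 8: 10111 XOR 10111 = 00000
Remainder = 0000 (zero — the frame passes the CRC check).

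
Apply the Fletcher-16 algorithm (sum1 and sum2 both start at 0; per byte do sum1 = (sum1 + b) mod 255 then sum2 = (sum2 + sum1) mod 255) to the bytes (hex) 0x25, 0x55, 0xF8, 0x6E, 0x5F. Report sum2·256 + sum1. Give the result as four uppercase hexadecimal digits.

3641

Running sums (mod 255):
  after byte 0 (0x25): sum1=37, sum2=37
  after byte 1 (0x55): sum1=122, sum2=159
  after byte 2 (0xF8): sum1=115, sum2=19
  after byte 3 (0x6E): sum1=225, sum2=244
  after byte 4 (0x5F): sum1=65, sum2=54
Checksum = sum2·256 + sum1 = 54·256 + 65 = 13889 = 0x3641.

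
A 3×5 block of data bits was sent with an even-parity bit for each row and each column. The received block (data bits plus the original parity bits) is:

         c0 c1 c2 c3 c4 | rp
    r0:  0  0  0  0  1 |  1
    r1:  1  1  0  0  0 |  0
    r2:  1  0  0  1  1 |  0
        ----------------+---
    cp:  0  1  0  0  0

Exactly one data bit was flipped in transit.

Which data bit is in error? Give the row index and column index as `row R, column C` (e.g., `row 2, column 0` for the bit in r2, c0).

Recompute each row's even parity and compare to rp:
  r0: data parity 1, sent rp 1 → ok
  r1: data parity 0, sent rp 0 → ok
  r2: data parity 1, sent rp 0 → mismatch
Recompute each column's even parity and compare to cp:
  c0: data parity 0, sent cp 0 → ok
  c1: data parity 1, sent cp 1 → ok
  c2: data parity 0, sent cp 0 → ok
  c3: data parity 1, sent cp 0 → mismatch
  c4: data parity 0, sent cp 0 → ok
Exactly one row (r2) and one column (c3) fail → the flipped bit is at their intersection.

row 2, column 3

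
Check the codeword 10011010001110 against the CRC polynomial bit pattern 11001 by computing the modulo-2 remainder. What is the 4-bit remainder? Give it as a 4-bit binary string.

Modulo-2 division of 10011010001110 by 11001:
  pos 0: 10011 XOR 11001 = 01010
  pos 1: 10100 XOR 11001 = 01101
  pos 2: 11011 XOR 11001 = 00010
  pos 5: 10000 XOR 11001 = 01001
  pos 6: 10011 XOR 11001 = 01010
  pos 7: 10101 XOR 11001 = 01100
  pos 8: 11001 XOR 11001 = 00000
Remainder = 0000 (zero — the frame passes the CRC check).

0000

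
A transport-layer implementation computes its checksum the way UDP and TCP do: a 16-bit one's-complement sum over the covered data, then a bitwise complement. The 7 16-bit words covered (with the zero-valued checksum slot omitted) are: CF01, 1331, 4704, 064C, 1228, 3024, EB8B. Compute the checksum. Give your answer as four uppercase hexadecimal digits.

One's-complement addition (fold any carry out of bit 15 back into bit 0):
  0xCF01 + 0x1331 = 0x0E232
  0xE232 + 0x4704 = 0x12936 → wrap carry → 0x2937
  0x2937 + 0x064C = 0x02F83
  0x2F83 + 0x1228 = 0x041AB
  0x41AB + 0x3024 = 0x071CF
  0x71CF + 0xEB8B = 0x15D5A → wrap carry → 0x5D5B
One's-complement sum = 0x5D5B.
Checksum = ~0x5D5B & 0xFFFF = 0xA2A4.

A2A4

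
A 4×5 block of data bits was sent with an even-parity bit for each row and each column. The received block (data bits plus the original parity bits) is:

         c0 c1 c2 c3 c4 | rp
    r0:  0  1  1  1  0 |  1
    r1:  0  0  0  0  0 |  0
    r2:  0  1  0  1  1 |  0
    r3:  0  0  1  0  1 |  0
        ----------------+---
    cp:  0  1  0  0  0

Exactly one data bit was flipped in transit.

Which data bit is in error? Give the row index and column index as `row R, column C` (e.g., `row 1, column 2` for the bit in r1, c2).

Recompute each row's even parity and compare to rp:
  r0: data parity 1, sent rp 1 → ok
  r1: data parity 0, sent rp 0 → ok
  r2: data parity 1, sent rp 0 → mismatch
  r3: data parity 0, sent rp 0 → ok
Recompute each column's even parity and compare to cp:
  c0: data parity 0, sent cp 0 → ok
  c1: data parity 0, sent cp 1 → mismatch
  c2: data parity 0, sent cp 0 → ok
  c3: data parity 0, sent cp 0 → ok
  c4: data parity 0, sent cp 0 → ok
Exactly one row (r2) and one column (c1) fail → the flipped bit is at their intersection.

row 2, column 1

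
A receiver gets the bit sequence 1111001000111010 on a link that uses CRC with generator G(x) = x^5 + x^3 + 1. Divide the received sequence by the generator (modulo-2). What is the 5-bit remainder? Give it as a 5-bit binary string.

00000

Modulo-2 division of 1111001000111010 by 101001:
  pos 0: 111100 XOR 101001 = 010101
  pos 1: 101011 XOR 101001 = 000010
  pos 5: 100001 XOR 101001 = 001000
  pos 7: 100011 XOR 101001 = 001010
  pos 9: 101001 XOR 101001 = 000000
Remainder = 00000 (zero — the frame passes the CRC check).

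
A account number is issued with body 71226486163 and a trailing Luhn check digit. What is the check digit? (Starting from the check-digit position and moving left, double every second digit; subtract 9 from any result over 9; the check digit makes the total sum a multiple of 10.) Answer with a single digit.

4

Partial digits right→left: 3 6 1 6 8 4 6 2 2 1 7
Double every second digit counting from the check-digit position (so the 1st, 3rd, 5th, ... of the partial from the right).
  doubled (with −9 where >9): 6 2 7 3 4 5 → sum 27
  kept as-is: 6 6 4 2 1 → sum 19
Total = 27 + 19 = 46.
Check digit = (10 − (46 mod 10)) mod 10 = 4.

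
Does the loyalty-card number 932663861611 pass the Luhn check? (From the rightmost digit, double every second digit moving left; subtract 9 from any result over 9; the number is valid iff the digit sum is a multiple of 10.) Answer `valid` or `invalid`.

From the right, keep odd positions and double even positions (subtract 9 from any doubled value over 9):
  doubled (positions 2,4,...): 2 2 7 3 4 9 → sum 27
  kept (positions 1,3,...): 1 6 6 3 6 3 → sum 25
Total = 52.
52 mod 10 = 2, so the number is invalid.

invalid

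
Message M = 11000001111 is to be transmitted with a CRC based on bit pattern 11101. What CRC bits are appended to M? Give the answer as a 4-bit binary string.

1010

Append 4 zeros: 110000011110000. Divide by 11101 (XOR where the leading bit is 1):
  pos 0: 11000 XOR 11101 = 00101
  pos 2: 10100 XOR 11101 = 01001
  pos 3: 10011 XOR 11101 = 01110
  pos 4: 11101 XOR 11101 = 00000
  pos 9: 11000 XOR 11101 = 00101
Remainder (last 4 bits) = 1010. This is the CRC / FCS.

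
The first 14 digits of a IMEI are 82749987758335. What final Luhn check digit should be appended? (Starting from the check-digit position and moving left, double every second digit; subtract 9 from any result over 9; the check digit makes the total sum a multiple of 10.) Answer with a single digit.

Partial digits right→left: 5 3 3 8 5 7 7 8 9 9 4 7 2 8
Double every second digit counting from the check-digit position (so the 1st, 3rd, 5th, ... of the partial from the right).
  doubled (with −9 where >9): 1 6 1 5 9 8 4 → sum 34
  kept as-is: 3 8 7 8 9 7 8 → sum 50
Total = 34 + 50 = 84.
Check digit = (10 − (84 mod 10)) mod 10 = 6.

6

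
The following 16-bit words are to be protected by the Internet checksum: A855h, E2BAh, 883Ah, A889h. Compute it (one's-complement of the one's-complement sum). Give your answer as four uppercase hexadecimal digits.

442B

One's-complement addition (fold any carry out of bit 15 back into bit 0):
  0xA855 + 0xE2BA = 0x18B0F → wrap carry → 0x8B10
  0x8B10 + 0x883A = 0x1134A → wrap carry → 0x134B
  0x134B + 0xA889 = 0x0BBD4
One's-complement sum = 0xBBD4.
Checksum = ~0xBBD4 & 0xFFFF = 0x442B.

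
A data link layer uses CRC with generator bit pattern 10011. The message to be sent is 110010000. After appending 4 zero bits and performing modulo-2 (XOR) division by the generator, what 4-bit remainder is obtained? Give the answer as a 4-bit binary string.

0100

Append 4 zeros: 1100100000000. Divide by 10011 (XOR where the leading bit is 1):
  pos 0: 11001 XOR 10011 = 01010
  pos 1: 10100 XOR 10011 = 00111
  pos 3: 11100 XOR 10011 = 01111
  pos 4: 11110 XOR 10011 = 01101
  pos 5: 11010 XOR 10011 = 01001
  pos 6: 10010 XOR 10011 = 00001
Remainder (last 4 bits) = 0100. This is the CRC / FCS.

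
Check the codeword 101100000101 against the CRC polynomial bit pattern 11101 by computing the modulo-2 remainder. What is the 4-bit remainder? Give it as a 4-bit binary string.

1110

Modulo-2 division of 101100000101 by 11101:
  pos 0: 10110 XOR 11101 = 01011
  pos 1: 10110 XOR 11101 = 01011
  pos 2: 10110 XOR 11101 = 01011
  pos 3: 10110 XOR 11101 = 01011
  pos 4: 10110 XOR 11101 = 01011
  pos 5: 10111 XOR 11101 = 01010
  pos 6: 10100 XOR 11101 = 01001
  pos 7: 10011 XOR 11101 = 01110
Remainder = 1110 (nonzero — an error is detected).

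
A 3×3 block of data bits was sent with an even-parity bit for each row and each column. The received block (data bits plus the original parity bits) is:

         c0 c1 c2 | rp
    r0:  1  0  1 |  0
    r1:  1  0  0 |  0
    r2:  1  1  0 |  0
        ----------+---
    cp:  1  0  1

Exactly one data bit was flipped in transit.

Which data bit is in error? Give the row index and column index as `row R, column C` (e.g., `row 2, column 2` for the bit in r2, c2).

Recompute each row's even parity and compare to rp:
  r0: data parity 0, sent rp 0 → ok
  r1: data parity 1, sent rp 0 → mismatch
  r2: data parity 0, sent rp 0 → ok
Recompute each column's even parity and compare to cp:
  c0: data parity 1, sent cp 1 → ok
  c1: data parity 1, sent cp 0 → mismatch
  c2: data parity 1, sent cp 1 → ok
Exactly one row (r1) and one column (c1) fail → the flipped bit is at their intersection.

row 1, column 1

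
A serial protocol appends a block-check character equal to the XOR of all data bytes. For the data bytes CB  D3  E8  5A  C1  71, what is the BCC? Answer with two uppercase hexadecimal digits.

1A

XOR the bytes together:
  start with 0xCB
  0xCB ⊕ 0xD3 = 0x18
  0x18 ⊕ 0xE8 = 0xF0
  0xF0 ⊕ 0x5A = 0xAA
  0xAA ⊕ 0xC1 = 0x6B
  0x6B ⊕ 0x71 = 0x1A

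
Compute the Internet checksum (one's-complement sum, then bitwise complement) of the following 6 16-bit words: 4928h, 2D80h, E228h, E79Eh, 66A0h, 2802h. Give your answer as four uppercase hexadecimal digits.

One's-complement addition (fold any carry out of bit 15 back into bit 0):
  0x4928 + 0x2D80 = 0x076A8
  0x76A8 + 0xE228 = 0x158D0 → wrap carry → 0x58D1
  0x58D1 + 0xE79E = 0x1406F → wrap carry → 0x4070
  0x4070 + 0x66A0 = 0x0A710
  0xA710 + 0x2802 = 0x0CF12
One's-complement sum = 0xCF12.
Checksum = ~0xCF12 & 0xFFFF = 0x30ED.

30ED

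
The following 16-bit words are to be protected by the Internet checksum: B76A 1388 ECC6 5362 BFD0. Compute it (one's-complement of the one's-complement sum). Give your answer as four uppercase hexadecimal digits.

One's-complement addition (fold any carry out of bit 15 back into bit 0):
  0xB76A + 0x1388 = 0x0CAF2
  0xCAF2 + 0xECC6 = 0x1B7B8 → wrap carry → 0xB7B9
  0xB7B9 + 0x5362 = 0x10B1B → wrap carry → 0x0B1C
  0x0B1C + 0xBFD0 = 0x0CAEC
One's-complement sum = 0xCAEC.
Checksum = ~0xCAEC & 0xFFFF = 0x3513.

3513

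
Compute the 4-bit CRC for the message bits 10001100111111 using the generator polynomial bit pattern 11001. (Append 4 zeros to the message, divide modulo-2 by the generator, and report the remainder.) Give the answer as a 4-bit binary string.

Append 4 zeros: 100011001111110000. Divide by 11001 (XOR where the leading bit is 1):
  pos 0: 10001 XOR 11001 = 01000
  pos 1: 10001 XOR 11001 = 01000
  pos 2: 10000 XOR 11001 = 01001
  pos 3: 10010 XOR 11001 = 01011
  pos 4: 10111 XOR 11001 = 01110
  pos 5: 11101 XOR 11001 = 00100
  pos 7: 10011 XOR 11001 = 01010
  pos 8: 10101 XOR 11001 = 01100
  pos 9: 11001 XOR 11001 = 00000
Remainder (last 4 bits) = 0000. This is the CRC / FCS.

0000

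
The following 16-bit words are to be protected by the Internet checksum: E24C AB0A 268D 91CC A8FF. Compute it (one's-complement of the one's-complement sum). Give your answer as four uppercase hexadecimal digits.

One's-complement addition (fold any carry out of bit 15 back into bit 0):
  0xE24C + 0xAB0A = 0x18D56 → wrap carry → 0x8D57
  0x8D57 + 0x268D = 0x0B3E4
  0xB3E4 + 0x91CC = 0x145B0 → wrap carry → 0x45B1
  0x45B1 + 0xA8FF = 0x0EEB0
One's-complement sum = 0xEEB0.
Checksum = ~0xEEB0 & 0xFFFF = 0x114F.

114F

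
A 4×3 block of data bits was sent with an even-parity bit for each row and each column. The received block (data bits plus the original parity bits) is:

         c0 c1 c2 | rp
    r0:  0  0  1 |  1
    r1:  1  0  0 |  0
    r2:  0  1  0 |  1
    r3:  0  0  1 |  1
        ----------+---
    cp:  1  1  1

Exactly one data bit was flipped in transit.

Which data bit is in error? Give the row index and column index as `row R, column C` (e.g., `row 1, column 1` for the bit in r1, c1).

Recompute each row's even parity and compare to rp:
  r0: data parity 1, sent rp 1 → ok
  r1: data parity 1, sent rp 0 → mismatch
  r2: data parity 1, sent rp 1 → ok
  r3: data parity 1, sent rp 1 → ok
Recompute each column's even parity and compare to cp:
  c0: data parity 1, sent cp 1 → ok
  c1: data parity 1, sent cp 1 → ok
  c2: data parity 0, sent cp 1 → mismatch
Exactly one row (r1) and one column (c2) fail → the flipped bit is at their intersection.

row 1, column 2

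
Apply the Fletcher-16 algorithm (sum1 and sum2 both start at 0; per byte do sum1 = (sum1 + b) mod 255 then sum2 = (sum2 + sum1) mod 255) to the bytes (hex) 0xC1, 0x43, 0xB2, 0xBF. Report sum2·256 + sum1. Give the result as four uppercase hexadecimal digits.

Running sums (mod 255):
  after byte 0 (0xC1): sum1=193, sum2=193
  after byte 1 (0x43): sum1=5, sum2=198
  after byte 2 (0xB2): sum1=183, sum2=126
  after byte 3 (0xBF): sum1=119, sum2=245
Checksum = sum2·256 + sum1 = 245·256 + 119 = 62839 = 0xF577.

F577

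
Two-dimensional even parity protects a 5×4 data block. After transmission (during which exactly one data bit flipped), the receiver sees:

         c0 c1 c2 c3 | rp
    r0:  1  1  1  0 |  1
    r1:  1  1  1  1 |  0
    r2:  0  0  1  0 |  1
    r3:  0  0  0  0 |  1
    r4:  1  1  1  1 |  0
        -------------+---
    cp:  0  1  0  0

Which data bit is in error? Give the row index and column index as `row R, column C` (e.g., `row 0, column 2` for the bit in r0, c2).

Recompute each row's even parity and compare to rp:
  r0: data parity 1, sent rp 1 → ok
  r1: data parity 0, sent rp 0 → ok
  r2: data parity 1, sent rp 1 → ok
  r3: data parity 0, sent rp 1 → mismatch
  r4: data parity 0, sent rp 0 → ok
Recompute each column's even parity and compare to cp:
  c0: data parity 1, sent cp 0 → mismatch
  c1: data parity 1, sent cp 1 → ok
  c2: data parity 0, sent cp 0 → ok
  c3: data parity 0, sent cp 0 → ok
Exactly one row (r3) and one column (c0) fail → the flipped bit is at their intersection.

row 3, column 0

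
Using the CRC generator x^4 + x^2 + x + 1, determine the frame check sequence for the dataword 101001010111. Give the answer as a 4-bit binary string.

Append 4 zeros: 1010010101110000. Divide by 10111 (XOR where the leading bit is 1):
  pos 0: 10100 XOR 10111 = 00011
  pos 3: 11101 XOR 10111 = 01010
  pos 4: 10100 XOR 10111 = 00011
  pos 7: 11111 XOR 10111 = 01000
  pos 8: 10000 XOR 10111 = 00111
  pos 10: 11100 XOR 10111 = 01011
  pos 11: 10110 XOR 10111 = 00001
Remainder (last 4 bits) = 0001. This is the CRC / FCS.

0001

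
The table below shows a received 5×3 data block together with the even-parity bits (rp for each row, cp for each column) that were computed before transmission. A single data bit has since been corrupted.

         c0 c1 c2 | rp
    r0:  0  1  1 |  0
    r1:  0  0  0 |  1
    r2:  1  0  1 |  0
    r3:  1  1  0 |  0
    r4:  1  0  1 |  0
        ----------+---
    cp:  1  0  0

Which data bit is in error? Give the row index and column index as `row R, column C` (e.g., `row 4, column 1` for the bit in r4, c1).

Recompute each row's even parity and compare to rp:
  r0: data parity 0, sent rp 0 → ok
  r1: data parity 0, sent rp 1 → mismatch
  r2: data parity 0, sent rp 0 → ok
  r3: data parity 0, sent rp 0 → ok
  r4: data parity 0, sent rp 0 → ok
Recompute each column's even parity and compare to cp:
  c0: data parity 1, sent cp 1 → ok
  c1: data parity 0, sent cp 0 → ok
  c2: data parity 1, sent cp 0 → mismatch
Exactly one row (r1) and one column (c2) fail → the flipped bit is at their intersection.

row 1, column 2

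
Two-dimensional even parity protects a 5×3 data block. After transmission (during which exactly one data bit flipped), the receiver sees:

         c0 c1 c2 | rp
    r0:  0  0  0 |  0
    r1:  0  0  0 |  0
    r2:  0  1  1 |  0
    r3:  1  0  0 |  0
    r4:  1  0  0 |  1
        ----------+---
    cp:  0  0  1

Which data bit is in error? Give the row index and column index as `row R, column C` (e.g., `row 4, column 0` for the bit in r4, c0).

Recompute each row's even parity and compare to rp:
  r0: data parity 0, sent rp 0 → ok
  r1: data parity 0, sent rp 0 → ok
  r2: data parity 0, sent rp 0 → ok
  r3: data parity 1, sent rp 0 → mismatch
  r4: data parity 1, sent rp 1 → ok
Recompute each column's even parity and compare to cp:
  c0: data parity 0, sent cp 0 → ok
  c1: data parity 1, sent cp 0 → mismatch
  c2: data parity 1, sent cp 1 → ok
Exactly one row (r3) and one column (c1) fail → the flipped bit is at their intersection.

row 3, column 1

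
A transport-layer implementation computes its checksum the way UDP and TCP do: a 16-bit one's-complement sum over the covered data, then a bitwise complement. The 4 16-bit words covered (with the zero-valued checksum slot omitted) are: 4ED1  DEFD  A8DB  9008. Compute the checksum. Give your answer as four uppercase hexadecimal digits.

994C

One's-complement addition (fold any carry out of bit 15 back into bit 0):
  0x4ED1 + 0xDEFD = 0x12DCE → wrap carry → 0x2DCF
  0x2DCF + 0xA8DB = 0x0D6AA
  0xD6AA + 0x9008 = 0x166B2 → wrap carry → 0x66B3
One's-complement sum = 0x66B3.
Checksum = ~0x66B3 & 0xFFFF = 0x994C.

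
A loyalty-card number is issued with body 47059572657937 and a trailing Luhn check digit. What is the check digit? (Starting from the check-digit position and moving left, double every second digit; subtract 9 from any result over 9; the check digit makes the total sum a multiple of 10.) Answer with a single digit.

8

Partial digits right→left: 7 3 9 7 5 6 2 7 5 9 5 0 7 4
Double every second digit counting from the check-digit position (so the 1st, 3rd, 5th, ... of the partial from the right).
  doubled (with −9 where >9): 5 9 1 4 1 1 5 → sum 26
  kept as-is: 3 7 6 7 9 0 4 → sum 36
Total = 26 + 36 = 62.
Check digit = (10 − (62 mod 10)) mod 10 = 8.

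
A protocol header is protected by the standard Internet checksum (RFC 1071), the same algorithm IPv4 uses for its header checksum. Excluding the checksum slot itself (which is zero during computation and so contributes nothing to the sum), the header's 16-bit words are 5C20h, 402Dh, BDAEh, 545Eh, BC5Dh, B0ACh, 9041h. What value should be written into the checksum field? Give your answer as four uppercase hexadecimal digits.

5459

One's-complement addition (fold any carry out of bit 15 back into bit 0):
  0x5C20 + 0x402D = 0x09C4D
  0x9C4D + 0xBDAE = 0x159FB → wrap carry → 0x59FC
  0x59FC + 0x545E = 0x0AE5A
  0xAE5A + 0xBC5D = 0x16AB7 → wrap carry → 0x6AB8
  0x6AB8 + 0xB0AC = 0x11B64 → wrap carry → 0x1B65
  0x1B65 + 0x9041 = 0x0ABA6
One's-complement sum = 0xABA6.
Checksum = ~0xABA6 & 0xFFFF = 0x5459.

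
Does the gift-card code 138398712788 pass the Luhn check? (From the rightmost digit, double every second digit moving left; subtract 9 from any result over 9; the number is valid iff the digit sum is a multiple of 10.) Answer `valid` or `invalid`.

invalid

From the right, keep odd positions and double even positions (subtract 9 from any doubled value over 9):
  doubled (positions 2,4,...): 7 4 5 9 7 2 → sum 34
  kept (positions 1,3,...): 8 7 1 8 3 3 → sum 30
Total = 64.
64 mod 10 = 4, so the number is invalid.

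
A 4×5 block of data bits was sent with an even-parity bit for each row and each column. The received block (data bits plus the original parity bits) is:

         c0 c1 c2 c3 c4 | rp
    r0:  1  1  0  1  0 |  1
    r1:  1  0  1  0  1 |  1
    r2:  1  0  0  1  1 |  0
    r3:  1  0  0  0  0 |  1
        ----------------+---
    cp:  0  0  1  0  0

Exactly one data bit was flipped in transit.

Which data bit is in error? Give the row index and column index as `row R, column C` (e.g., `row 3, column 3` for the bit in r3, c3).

row 2, column 1

Recompute each row's even parity and compare to rp:
  r0: data parity 1, sent rp 1 → ok
  r1: data parity 1, sent rp 1 → ok
  r2: data parity 1, sent rp 0 → mismatch
  r3: data parity 1, sent rp 1 → ok
Recompute each column's even parity and compare to cp:
  c0: data parity 0, sent cp 0 → ok
  c1: data parity 1, sent cp 0 → mismatch
  c2: data parity 1, sent cp 1 → ok
  c3: data parity 0, sent cp 0 → ok
  c4: data parity 0, sent cp 0 → ok
Exactly one row (r2) and one column (c1) fail → the flipped bit is at their intersection.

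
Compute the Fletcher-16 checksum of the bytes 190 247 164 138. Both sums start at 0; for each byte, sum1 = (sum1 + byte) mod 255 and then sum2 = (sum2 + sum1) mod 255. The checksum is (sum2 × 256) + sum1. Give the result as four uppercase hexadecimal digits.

B6E5

Running sums (mod 255):
  after byte 0 (190): sum1=190, sum2=190
  after byte 1 (247): sum1=182, sum2=117
  after byte 2 (164): sum1=91, sum2=208
  after byte 3 (138): sum1=229, sum2=182
Checksum = sum2·256 + sum1 = 182·256 + 229 = 46821 = 0xB6E5.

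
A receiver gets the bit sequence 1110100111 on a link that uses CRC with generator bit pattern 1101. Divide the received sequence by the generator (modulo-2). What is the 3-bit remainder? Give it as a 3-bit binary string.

011

Modulo-2 division of 1110100111 by 1101:
  pos 0: 1110 XOR 1101 = 0011
  pos 2: 1110 XOR 1101 = 0011
  pos 4: 1101 XOR 1101 = 0000
Remainder = 011 (nonzero — an error is detected).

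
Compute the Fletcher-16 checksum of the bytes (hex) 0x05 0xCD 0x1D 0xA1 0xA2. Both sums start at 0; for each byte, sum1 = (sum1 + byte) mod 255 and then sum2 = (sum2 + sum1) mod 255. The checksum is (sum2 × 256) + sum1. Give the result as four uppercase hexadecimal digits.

8D34

Running sums (mod 255):
  after byte 0 (0x05): sum1=5, sum2=5
  after byte 1 (0xCD): sum1=210, sum2=215
  after byte 2 (0x1D): sum1=239, sum2=199
  after byte 3 (0xA1): sum1=145, sum2=89
  after byte 4 (0xA2): sum1=52, sum2=141
Checksum = sum2·256 + sum1 = 141·256 + 52 = 36148 = 0x8D34.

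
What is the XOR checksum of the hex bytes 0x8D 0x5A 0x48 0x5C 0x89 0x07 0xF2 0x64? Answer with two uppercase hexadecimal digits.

XOR the bytes together:
  start with 0x8D
  0x8D ⊕ 0x5A = 0xD7
  0xD7 ⊕ 0x48 = 0x9F
  0x9F ⊕ 0x5C = 0xC3
  0xC3 ⊕ 0x89 = 0x4A
  0x4A ⊕ 0x07 = 0x4D
  0x4D ⊕ 0xF2 = 0xBF
  0xBF ⊕ 0x64 = 0xDB

DB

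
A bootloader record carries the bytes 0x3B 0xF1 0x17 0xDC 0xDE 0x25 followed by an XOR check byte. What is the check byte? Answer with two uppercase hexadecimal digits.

FA

XOR the bytes together:
  start with 0x3B
  0x3B ⊕ 0xF1 = 0xCA
  0xCA ⊕ 0x17 = 0xDD
  0xDD ⊕ 0xDC = 0x01
  0x01 ⊕ 0xDE = 0xDF
  0xDF ⊕ 0x25 = 0xFA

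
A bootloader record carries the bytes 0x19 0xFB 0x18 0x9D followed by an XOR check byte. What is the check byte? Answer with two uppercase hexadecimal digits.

67

XOR the bytes together:
  start with 0x19
  0x19 ⊕ 0xFB = 0xE2
  0xE2 ⊕ 0x18 = 0xFA
  0xFA ⊕ 0x9D = 0x67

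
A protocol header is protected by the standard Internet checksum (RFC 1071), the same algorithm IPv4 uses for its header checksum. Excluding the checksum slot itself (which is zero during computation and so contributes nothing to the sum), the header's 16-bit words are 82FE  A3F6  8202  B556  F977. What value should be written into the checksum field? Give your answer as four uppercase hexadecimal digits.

A839

One's-complement addition (fold any carry out of bit 15 back into bit 0):
  0x82FE + 0xA3F6 = 0x126F4 → wrap carry → 0x26F5
  0x26F5 + 0x8202 = 0x0A8F7
  0xA8F7 + 0xB556 = 0x15E4D → wrap carry → 0x5E4E
  0x5E4E + 0xF977 = 0x157C5 → wrap carry → 0x57C6
One's-complement sum = 0x57C6.
Checksum = ~0x57C6 & 0xFFFF = 0xA839.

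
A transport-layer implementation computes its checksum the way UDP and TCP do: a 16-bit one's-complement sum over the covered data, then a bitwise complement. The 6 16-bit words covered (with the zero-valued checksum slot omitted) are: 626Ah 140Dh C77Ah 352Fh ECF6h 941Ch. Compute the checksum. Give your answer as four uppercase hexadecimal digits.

One's-complement addition (fold any carry out of bit 15 back into bit 0):
  0x626A + 0x140D = 0x07677
  0x7677 + 0xC77A = 0x13DF1 → wrap carry → 0x3DF2
  0x3DF2 + 0x352F = 0x07321
  0x7321 + 0xECF6 = 0x16017 → wrap carry → 0x6018
  0x6018 + 0x941C = 0x0F434
One's-complement sum = 0xF434.
Checksum = ~0xF434 & 0xFFFF = 0x0BCB.

0BCB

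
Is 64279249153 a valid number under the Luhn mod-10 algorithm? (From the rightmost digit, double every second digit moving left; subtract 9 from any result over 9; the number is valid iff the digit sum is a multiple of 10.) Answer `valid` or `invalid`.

From the right, keep odd positions and double even positions (subtract 9 from any doubled value over 9):
  doubled (positions 2,4,...): 1 9 4 5 8 → sum 27
  kept (positions 1,3,...): 3 1 4 9 2 6 → sum 25
Total = 52.
52 mod 10 = 2, so the number is invalid.

invalid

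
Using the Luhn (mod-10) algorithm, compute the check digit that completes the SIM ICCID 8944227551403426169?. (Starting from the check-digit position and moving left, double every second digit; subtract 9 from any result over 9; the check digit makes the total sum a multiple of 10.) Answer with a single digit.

Partial digits right→left: 9 6 1 6 2 4 3 0 4 1 5 5 7 2 2 4 4 9 8
Double every second digit counting from the check-digit position (so the 1st, 3rd, 5th, ... of the partial from the right).
  doubled (with −9 where >9): 9 2 4 6 8 1 5 4 8 7 → sum 54
  kept as-is: 6 6 4 0 1 5 2 4 9 → sum 37
Total = 54 + 37 = 91.
Check digit = (10 − (91 mod 10)) mod 10 = 9.

9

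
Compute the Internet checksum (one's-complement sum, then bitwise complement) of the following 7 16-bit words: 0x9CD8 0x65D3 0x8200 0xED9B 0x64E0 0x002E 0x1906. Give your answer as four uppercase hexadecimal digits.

One's-complement addition (fold any carry out of bit 15 back into bit 0):
  0x9CD8 + 0x65D3 = 0x102AB → wrap carry → 0x02AC
  0x02AC + 0x8200 = 0x084AC
  0x84AC + 0xED9B = 0x17247 → wrap carry → 0x7248
  0x7248 + 0x64E0 = 0x0D728
  0xD728 + 0x002E = 0x0D756
  0xD756 + 0x1906 = 0x0F05C
One's-complement sum = 0xF05C.
Checksum = ~0xF05C & 0xFFFF = 0x0FA3.

0FA3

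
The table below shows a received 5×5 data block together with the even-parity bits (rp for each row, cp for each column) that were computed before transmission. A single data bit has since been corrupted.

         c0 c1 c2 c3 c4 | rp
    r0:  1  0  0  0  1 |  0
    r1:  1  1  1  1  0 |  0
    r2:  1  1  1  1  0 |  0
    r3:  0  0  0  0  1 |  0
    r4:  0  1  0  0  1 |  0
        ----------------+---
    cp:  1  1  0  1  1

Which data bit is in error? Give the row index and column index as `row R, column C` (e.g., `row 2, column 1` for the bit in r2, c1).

Recompute each row's even parity and compare to rp:
  r0: data parity 0, sent rp 0 → ok
  r1: data parity 0, sent rp 0 → ok
  r2: data parity 0, sent rp 0 → ok
  r3: data parity 1, sent rp 0 → mismatch
  r4: data parity 0, sent rp 0 → ok
Recompute each column's even parity and compare to cp:
  c0: data parity 1, sent cp 1 → ok
  c1: data parity 1, sent cp 1 → ok
  c2: data parity 0, sent cp 0 → ok
  c3: data parity 0, sent cp 1 → mismatch
  c4: data parity 1, sent cp 1 → ok
Exactly one row (r3) and one column (c3) fail → the flipped bit is at their intersection.

row 3, column 3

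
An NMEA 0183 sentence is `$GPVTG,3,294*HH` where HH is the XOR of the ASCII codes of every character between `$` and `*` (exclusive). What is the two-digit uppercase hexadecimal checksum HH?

XOR the ASCII codes of the payload characters:
  'G' = 0x47 → acc = 0x47
  'P' = 0x50 → acc = 0x17
  'V' = 0x56 → acc = 0x41
  'T' = 0x54 → acc = 0x15
  'G' = 0x47 → acc = 0x52
  ',' = 0x2C → acc = 0x7E
  '3' = 0x33 → acc = 0x4D
  ',' = 0x2C → acc = 0x61
  '2' = 0x32 → acc = 0x53
  '9' = 0x39 → acc = 0x6A
  '4' = 0x34 → acc = 0x5E
Checksum = 0x5E.

5E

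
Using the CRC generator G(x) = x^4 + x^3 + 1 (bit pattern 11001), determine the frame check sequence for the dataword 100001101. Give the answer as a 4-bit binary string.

0010

Append 4 zeros: 1000011010000. Divide by 11001 (XOR where the leading bit is 1):
  pos 0: 10000 XOR 11001 = 01001
  pos 1: 10011 XOR 11001 = 01010
  pos 2: 10101 XOR 11001 = 01100
  pos 3: 11000 XOR 11001 = 00001
  pos 7: 11000 XOR 11001 = 00001
Remainder (last 4 bits) = 0010. This is the CRC / FCS.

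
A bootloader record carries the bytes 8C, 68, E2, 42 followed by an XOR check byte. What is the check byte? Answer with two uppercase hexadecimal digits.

XOR the bytes together:
  start with 0x8C
  0x8C ⊕ 0x68 = 0xE4
  0xE4 ⊕ 0xE2 = 0x06
  0x06 ⊕ 0x42 = 0x44

44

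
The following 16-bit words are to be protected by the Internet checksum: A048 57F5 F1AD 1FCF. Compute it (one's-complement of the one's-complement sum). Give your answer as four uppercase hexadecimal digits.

F644

One's-complement addition (fold any carry out of bit 15 back into bit 0):
  0xA048 + 0x57F5 = 0x0F83D
  0xF83D + 0xF1AD = 0x1E9EA → wrap carry → 0xE9EB
  0xE9EB + 0x1FCF = 0x109BA → wrap carry → 0x09BB
One's-complement sum = 0x09BB.
Checksum = ~0x09BB & 0xFFFF = 0xF644.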